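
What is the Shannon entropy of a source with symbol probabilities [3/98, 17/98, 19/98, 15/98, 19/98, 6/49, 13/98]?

H(X) = -Σ p(x) log₂ p(x)
  -3/98 × log₂(3/98) = 0.1540
  -17/98 × log₂(17/98) = 0.4384
  -19/98 × log₂(19/98) = 0.4589
  -15/98 × log₂(15/98) = 0.4145
  -19/98 × log₂(19/98) = 0.4589
  -6/49 × log₂(6/49) = 0.3710
  -13/98 × log₂(13/98) = 0.3866
H(X) = 2.6821 bits


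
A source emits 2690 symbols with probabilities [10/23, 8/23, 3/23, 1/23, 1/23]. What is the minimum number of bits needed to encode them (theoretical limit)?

Entropy H = 1.8290 bits/symbol
Minimum bits = H × n = 1.8290 × 2690
= 4920.10 bits


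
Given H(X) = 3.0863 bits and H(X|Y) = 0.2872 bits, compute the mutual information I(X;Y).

I(X;Y) = H(X) - H(X|Y)
I(X;Y) = 3.0863 - 0.2872 = 2.7991 bits


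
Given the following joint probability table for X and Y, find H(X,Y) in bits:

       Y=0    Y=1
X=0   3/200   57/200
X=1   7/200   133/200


H(X,Y) = -Σ p(x,y) log₂ p(x,y)
  p(0,0)=3/200: -0.0150 × log₂(0.0150) = 0.0909
  p(0,1)=57/200: -0.2850 × log₂(0.2850) = 0.5161
  p(1,0)=7/200: -0.0350 × log₂(0.0350) = 0.1693
  p(1,1)=133/200: -0.6650 × log₂(0.6650) = 0.3914
H(X,Y) = 1.1677 bits


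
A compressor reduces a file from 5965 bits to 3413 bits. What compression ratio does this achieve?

Compression ratio = Original / Compressed
= 5965 / 3413 = 1.75:1


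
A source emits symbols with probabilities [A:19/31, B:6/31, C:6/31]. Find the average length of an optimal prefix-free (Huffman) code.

Huffman tree construction:
Combine smallest probabilities repeatedly
Resulting codes:
  A: 1 (length 1)
  B: 00 (length 2)
  C: 01 (length 2)
Average length = Σ p(s) × length(s) = 1.3871 bits


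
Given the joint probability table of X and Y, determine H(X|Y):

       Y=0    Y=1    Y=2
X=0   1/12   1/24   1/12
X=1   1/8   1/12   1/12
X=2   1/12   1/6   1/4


H(X|Y) = Σ_y p(y) H(X|Y=y)
  p(Y=0) = 7/24, H(X|Y=0) = 1.5567
  p(Y=1) = 7/24, H(X|Y=1) = 1.3788
  p(Y=2) = 5/12, H(X|Y=2) = 1.3710
H(X|Y) = 0.2917×1.5567 + 0.2917×1.3788 + 0.4167×1.3710 = 1.4274 bits


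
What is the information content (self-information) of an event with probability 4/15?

Information content I(x) = -log₂(p(x))
I = -log₂(4/15) = -log₂(0.2667)
I = 1.9069 bits


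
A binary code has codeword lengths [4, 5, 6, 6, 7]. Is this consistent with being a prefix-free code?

Kraft inequality: Σ 2^(-l_i) ≤ 1 for prefix-free code
Calculating: 2^(-4) + 2^(-5) + 2^(-6) + 2^(-6) + 2^(-7)
= 0.0625 + 0.03125 + 0.015625 + 0.015625 + 0.0078125
= 0.1328
Since 0.1328 ≤ 1, prefix-free code exists


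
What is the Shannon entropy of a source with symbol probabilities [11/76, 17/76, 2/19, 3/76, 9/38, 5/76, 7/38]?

H(X) = -Σ p(x) log₂ p(x)
  -11/76 × log₂(11/76) = 0.4036
  -17/76 × log₂(17/76) = 0.4833
  -2/19 × log₂(2/19) = 0.3419
  -3/76 × log₂(3/76) = 0.1841
  -9/38 × log₂(9/38) = 0.4922
  -5/76 × log₂(5/76) = 0.2583
  -7/38 × log₂(7/38) = 0.4496
H(X) = 2.6128 bits


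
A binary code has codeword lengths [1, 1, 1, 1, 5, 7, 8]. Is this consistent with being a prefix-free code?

Kraft inequality: Σ 2^(-l_i) ≤ 1 for prefix-free code
Calculating: 2^(-1) + 2^(-1) + 2^(-1) + 2^(-1) + 2^(-5) + 2^(-7) + 2^(-8)
= 0.5 + 0.5 + 0.5 + 0.5 + 0.03125 + 0.0078125 + 0.00390625
= 2.0430
Since 2.0430 > 1, prefix-free code does not exist


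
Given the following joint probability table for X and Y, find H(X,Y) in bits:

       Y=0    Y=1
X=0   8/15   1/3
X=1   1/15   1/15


H(X,Y) = -Σ p(x,y) log₂ p(x,y)
  p(0,0)=8/15: -0.5333 × log₂(0.5333) = 0.4837
  p(0,1)=1/3: -0.3333 × log₂(0.3333) = 0.5283
  p(1,0)=1/15: -0.0667 × log₂(0.0667) = 0.2605
  p(1,1)=1/15: -0.0667 × log₂(0.0667) = 0.2605
H(X,Y) = 1.5329 bits


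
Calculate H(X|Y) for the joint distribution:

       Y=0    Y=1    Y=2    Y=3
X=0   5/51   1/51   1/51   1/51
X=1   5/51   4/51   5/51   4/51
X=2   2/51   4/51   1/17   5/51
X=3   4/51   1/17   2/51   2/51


H(X|Y) = Σ_y p(y) H(X|Y=y)
  p(Y=0) = 16/51, H(X|Y=0) = 1.9238
  p(Y=1) = 4/17, H(X|Y=1) = 1.8554
  p(Y=2) = 11/51, H(X|Y=2) = 1.7899
  p(Y=3) = 4/17, H(X|Y=3) = 1.7842
H(X|Y) = 0.3137×1.9238 + 0.2353×1.8554 + 0.2157×1.7899 + 0.2353×1.7842 = 1.8460 bits


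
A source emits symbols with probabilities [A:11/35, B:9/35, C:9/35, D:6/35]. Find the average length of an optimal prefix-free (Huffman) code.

Huffman tree construction:
Combine smallest probabilities repeatedly
Resulting codes:
  A: 11 (length 2)
  B: 01 (length 2)
  C: 10 (length 2)
  D: 00 (length 2)
Average length = Σ p(s) × length(s) = 2.0000 bits


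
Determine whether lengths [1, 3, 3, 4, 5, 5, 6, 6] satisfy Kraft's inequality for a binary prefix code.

Kraft inequality: Σ 2^(-l_i) ≤ 1 for prefix-free code
Calculating: 2^(-1) + 2^(-3) + 2^(-3) + 2^(-4) + 2^(-5) + 2^(-5) + 2^(-6) + 2^(-6)
= 0.5 + 0.125 + 0.125 + 0.0625 + 0.03125 + 0.03125 + 0.015625 + 0.015625
= 0.9062
Since 0.9062 ≤ 1, prefix-free code exists


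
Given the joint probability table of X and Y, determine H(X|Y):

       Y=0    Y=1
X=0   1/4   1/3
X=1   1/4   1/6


H(X|Y) = Σ_y p(y) H(X|Y=y)
  p(Y=0) = 1/2, H(X|Y=0) = 1.0000
  p(Y=1) = 1/2, H(X|Y=1) = 0.9183
H(X|Y) = 0.5000×1.0000 + 0.5000×0.9183 = 0.9591 bits


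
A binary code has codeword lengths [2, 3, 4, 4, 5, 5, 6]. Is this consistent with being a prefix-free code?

Kraft inequality: Σ 2^(-l_i) ≤ 1 for prefix-free code
Calculating: 2^(-2) + 2^(-3) + 2^(-4) + 2^(-4) + 2^(-5) + 2^(-5) + 2^(-6)
= 0.25 + 0.125 + 0.0625 + 0.0625 + 0.03125 + 0.03125 + 0.015625
= 0.5781
Since 0.5781 ≤ 1, prefix-free code exists


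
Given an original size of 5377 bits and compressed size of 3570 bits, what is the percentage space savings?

Space savings = (1 - Compressed/Original) × 100%
= (1 - 3570/5377) × 100%
= 33.61%


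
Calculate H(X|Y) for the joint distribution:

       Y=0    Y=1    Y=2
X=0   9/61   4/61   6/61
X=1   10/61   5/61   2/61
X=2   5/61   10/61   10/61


H(X|Y) = Σ_y p(y) H(X|Y=y)
  p(Y=0) = 24/61, H(X|Y=0) = 1.5284
  p(Y=1) = 19/61, H(X|Y=1) = 1.4675
  p(Y=2) = 18/61, H(X|Y=2) = 1.3516
H(X|Y) = 0.3934×1.5284 + 0.3115×1.4675 + 0.2951×1.3516 = 1.4572 bits


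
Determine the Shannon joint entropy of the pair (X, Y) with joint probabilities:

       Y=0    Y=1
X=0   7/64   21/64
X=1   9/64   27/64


H(X,Y) = -Σ p(x,y) log₂ p(x,y)
  p(0,0)=7/64: -0.1094 × log₂(0.1094) = 0.3492
  p(0,1)=21/64: -0.3281 × log₂(0.3281) = 0.5275
  p(1,0)=9/64: -0.1406 × log₂(0.1406) = 0.3980
  p(1,1)=27/64: -0.4219 × log₂(0.4219) = 0.5253
H(X,Y) = 1.8000 bits


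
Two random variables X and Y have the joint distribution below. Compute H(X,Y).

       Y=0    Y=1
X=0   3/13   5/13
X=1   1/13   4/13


H(X,Y) = -Σ p(x,y) log₂ p(x,y)
  p(0,0)=3/13: -0.2308 × log₂(0.2308) = 0.4882
  p(0,1)=5/13: -0.3846 × log₂(0.3846) = 0.5302
  p(1,0)=1/13: -0.0769 × log₂(0.0769) = 0.2846
  p(1,1)=4/13: -0.3077 × log₂(0.3077) = 0.5232
H(X,Y) = 1.8262 bits


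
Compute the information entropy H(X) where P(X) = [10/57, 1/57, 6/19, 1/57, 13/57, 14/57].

H(X) = -Σ p(x) log₂ p(x)
  -10/57 × log₂(10/57) = 0.4405
  -1/57 × log₂(1/57) = 0.1023
  -6/19 × log₂(6/19) = 0.5251
  -1/57 × log₂(1/57) = 0.1023
  -13/57 × log₂(13/57) = 0.4863
  -14/57 × log₂(14/57) = 0.4975
H(X) = 2.1542 bits


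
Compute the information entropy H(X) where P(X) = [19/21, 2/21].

H(X) = -Σ p(x) log₂ p(x)
  -19/21 × log₂(19/21) = 0.1306
  -2/21 × log₂(2/21) = 0.3231
H(X) = 0.4537 bits


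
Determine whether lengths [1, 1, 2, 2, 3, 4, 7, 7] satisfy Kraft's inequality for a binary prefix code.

Kraft inequality: Σ 2^(-l_i) ≤ 1 for prefix-free code
Calculating: 2^(-1) + 2^(-1) + 2^(-2) + 2^(-2) + 2^(-3) + 2^(-4) + 2^(-7) + 2^(-7)
= 0.5 + 0.5 + 0.25 + 0.25 + 0.125 + 0.0625 + 0.0078125 + 0.0078125
= 1.7031
Since 1.7031 > 1, prefix-free code does not exist


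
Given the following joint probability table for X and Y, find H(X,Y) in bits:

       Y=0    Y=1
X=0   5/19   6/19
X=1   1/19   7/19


H(X,Y) = -Σ p(x,y) log₂ p(x,y)
  p(0,0)=5/19: -0.2632 × log₂(0.2632) = 0.5068
  p(0,1)=6/19: -0.3158 × log₂(0.3158) = 0.5251
  p(1,0)=1/19: -0.0526 × log₂(0.0526) = 0.2236
  p(1,1)=7/19: -0.3684 × log₂(0.3684) = 0.5307
H(X,Y) = 1.7863 bits


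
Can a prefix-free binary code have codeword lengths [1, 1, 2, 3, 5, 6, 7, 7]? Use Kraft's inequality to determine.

Kraft inequality: Σ 2^(-l_i) ≤ 1 for prefix-free code
Calculating: 2^(-1) + 2^(-1) + 2^(-2) + 2^(-3) + 2^(-5) + 2^(-6) + 2^(-7) + 2^(-7)
= 0.5 + 0.5 + 0.25 + 0.125 + 0.03125 + 0.015625 + 0.0078125 + 0.0078125
= 1.4375
Since 1.4375 > 1, prefix-free code does not exist


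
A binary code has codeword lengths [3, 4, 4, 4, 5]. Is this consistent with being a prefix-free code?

Kraft inequality: Σ 2^(-l_i) ≤ 1 for prefix-free code
Calculating: 2^(-3) + 2^(-4) + 2^(-4) + 2^(-4) + 2^(-5)
= 0.125 + 0.0625 + 0.0625 + 0.0625 + 0.03125
= 0.3438
Since 0.3438 ≤ 1, prefix-free code exists


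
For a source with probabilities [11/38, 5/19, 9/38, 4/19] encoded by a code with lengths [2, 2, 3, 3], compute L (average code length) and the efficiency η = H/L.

Average length L = Σ p_i × l_i = 2.4474 bits
Entropy H = 1.9900 bits
Efficiency η = H/L × 100% = 81.31%


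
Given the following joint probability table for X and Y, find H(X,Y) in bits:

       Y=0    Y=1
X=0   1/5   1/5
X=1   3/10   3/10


H(X,Y) = -Σ p(x,y) log₂ p(x,y)
  p(0,0)=1/5: -0.2000 × log₂(0.2000) = 0.4644
  p(0,1)=1/5: -0.2000 × log₂(0.2000) = 0.4644
  p(1,0)=3/10: -0.3000 × log₂(0.3000) = 0.5211
  p(1,1)=3/10: -0.3000 × log₂(0.3000) = 0.5211
H(X,Y) = 1.9710 bits


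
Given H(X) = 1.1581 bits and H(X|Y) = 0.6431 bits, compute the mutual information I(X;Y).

I(X;Y) = H(X) - H(X|Y)
I(X;Y) = 1.1581 - 0.6431 = 0.515 bits


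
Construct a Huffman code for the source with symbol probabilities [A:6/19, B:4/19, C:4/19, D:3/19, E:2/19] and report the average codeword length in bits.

Huffman tree construction:
Combine smallest probabilities repeatedly
Resulting codes:
  A: 11 (length 2)
  B: 00 (length 2)
  C: 01 (length 2)
  D: 101 (length 3)
  E: 100 (length 3)
Average length = Σ p(s) × length(s) = 2.2632 bits


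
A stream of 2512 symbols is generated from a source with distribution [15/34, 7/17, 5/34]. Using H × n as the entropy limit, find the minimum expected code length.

Entropy H = 1.4546 bits/symbol
Minimum bits = H × n = 1.4546 × 2512
= 3654.06 bits


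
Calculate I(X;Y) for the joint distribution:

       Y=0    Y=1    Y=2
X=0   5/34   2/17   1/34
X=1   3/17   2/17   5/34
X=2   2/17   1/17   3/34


H(X) = 1.5477, H(Y) = 1.5477, H(X,Y) = 3.0438
I(X;Y) = H(X) + H(Y) - H(X,Y) = 0.0516 bits


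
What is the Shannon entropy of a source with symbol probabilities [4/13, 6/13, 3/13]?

H(X) = -Σ p(x) log₂ p(x)
  -4/13 × log₂(4/13) = 0.5232
  -6/13 × log₂(6/13) = 0.5148
  -3/13 × log₂(3/13) = 0.4882
H(X) = 1.5262 bits


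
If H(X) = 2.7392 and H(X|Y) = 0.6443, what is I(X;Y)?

I(X;Y) = H(X) - H(X|Y)
I(X;Y) = 2.7392 - 0.6443 = 2.0949 bits


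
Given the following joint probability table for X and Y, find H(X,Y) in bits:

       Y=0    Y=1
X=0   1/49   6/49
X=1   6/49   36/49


H(X,Y) = -Σ p(x,y) log₂ p(x,y)
  p(0,0)=1/49: -0.0204 × log₂(0.0204) = 0.1146
  p(0,1)=6/49: -0.1224 × log₂(0.1224) = 0.3710
  p(1,0)=6/49: -0.1224 × log₂(0.1224) = 0.3710
  p(1,1)=36/49: -0.7347 × log₂(0.7347) = 0.3268
H(X,Y) = 1.1833 bits


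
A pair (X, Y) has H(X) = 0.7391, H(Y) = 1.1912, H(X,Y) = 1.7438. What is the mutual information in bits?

I(X;Y) = H(X) + H(Y) - H(X,Y)
I(X;Y) = 0.7391 + 1.1912 - 1.7438 = 0.1865 bits


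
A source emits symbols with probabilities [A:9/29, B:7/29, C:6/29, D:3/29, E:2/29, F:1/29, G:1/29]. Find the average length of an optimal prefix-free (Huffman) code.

Huffman tree construction:
Combine smallest probabilities repeatedly
Resulting codes:
  A: 11 (length 2)
  B: 01 (length 2)
  C: 00 (length 2)
  D: 100 (length 3)
  E: 1010 (length 4)
  F: 10110 (length 5)
  G: 10111 (length 5)
Average length = Σ p(s) × length(s) = 2.4483 bits


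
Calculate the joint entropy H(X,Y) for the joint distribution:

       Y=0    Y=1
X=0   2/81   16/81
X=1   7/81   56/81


H(X,Y) = -Σ p(x,y) log₂ p(x,y)
  p(0,0)=2/81: -0.0247 × log₂(0.0247) = 0.1318
  p(0,1)=16/81: -0.1975 × log₂(0.1975) = 0.4622
  p(1,0)=7/81: -0.0864 × log₂(0.0864) = 0.3053
  p(1,1)=56/81: -0.6914 × log₂(0.6914) = 0.3681
H(X,Y) = 1.2675 bits


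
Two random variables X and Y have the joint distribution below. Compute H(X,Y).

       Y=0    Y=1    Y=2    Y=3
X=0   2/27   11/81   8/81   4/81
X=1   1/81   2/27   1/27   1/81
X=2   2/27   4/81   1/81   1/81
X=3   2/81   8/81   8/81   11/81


H(X,Y) = -Σ p(x,y) log₂ p(x,y)
  p(0,0)=2/27: -0.0741 × log₂(0.0741) = 0.2781
  p(0,1)=11/81: -0.1358 × log₂(0.1358) = 0.3912
  p(0,2)=8/81: -0.0988 × log₂(0.0988) = 0.3299
  p(0,3)=4/81: -0.0494 × log₂(0.0494) = 0.2143
  p(1,0)=1/81: -0.0123 × log₂(0.0123) = 0.0783
  p(1,1)=2/27: -0.0741 × log₂(0.0741) = 0.2781
  p(1,2)=1/27: -0.0370 × log₂(0.0370) = 0.1761
  p(1,3)=1/81: -0.0123 × log₂(0.0123) = 0.0783
  p(2,0)=2/27: -0.0741 × log₂(0.0741) = 0.2781
  p(2,1)=4/81: -0.0494 × log₂(0.0494) = 0.2143
  p(2,2)=1/81: -0.0123 × log₂(0.0123) = 0.0783
  p(2,3)=1/81: -0.0123 × log₂(0.0123) = 0.0783
  p(3,0)=2/81: -0.0247 × log₂(0.0247) = 0.1318
  p(3,1)=8/81: -0.0988 × log₂(0.0988) = 0.3299
  p(3,2)=8/81: -0.0988 × log₂(0.0988) = 0.3299
  p(3,3)=11/81: -0.1358 × log₂(0.1358) = 0.3912
H(X,Y) = 3.6560 bits


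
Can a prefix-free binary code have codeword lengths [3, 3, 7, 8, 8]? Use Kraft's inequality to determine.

Kraft inequality: Σ 2^(-l_i) ≤ 1 for prefix-free code
Calculating: 2^(-3) + 2^(-3) + 2^(-7) + 2^(-8) + 2^(-8)
= 0.125 + 0.125 + 0.0078125 + 0.00390625 + 0.00390625
= 0.2656
Since 0.2656 ≤ 1, prefix-free code exists


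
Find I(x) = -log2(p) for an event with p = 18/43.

Information content I(x) = -log₂(p(x))
I = -log₂(18/43) = -log₂(0.4186)
I = 1.2563 bits


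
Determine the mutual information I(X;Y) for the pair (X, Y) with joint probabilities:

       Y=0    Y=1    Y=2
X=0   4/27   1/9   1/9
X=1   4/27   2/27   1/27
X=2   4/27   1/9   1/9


H(X) = 1.5664, H(Y) = 1.5448, H(X,Y) = 3.0875
I(X;Y) = H(X) + H(Y) - H(X,Y) = 0.0237 bits


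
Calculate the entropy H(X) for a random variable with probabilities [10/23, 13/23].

H(X) = -Σ p(x) log₂ p(x)
  -10/23 × log₂(10/23) = 0.5224
  -13/23 × log₂(13/23) = 0.4652
H(X) = 0.9877 bits


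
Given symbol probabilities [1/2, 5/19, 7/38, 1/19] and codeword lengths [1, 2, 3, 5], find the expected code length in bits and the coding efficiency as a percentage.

Average length L = Σ p_i × l_i = 1.8421 bits
Entropy H = 1.6800 bits
Efficiency η = H/L × 100% = 91.20%


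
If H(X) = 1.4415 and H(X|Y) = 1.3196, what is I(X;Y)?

I(X;Y) = H(X) - H(X|Y)
I(X;Y) = 1.4415 - 1.3196 = 0.1219 bits


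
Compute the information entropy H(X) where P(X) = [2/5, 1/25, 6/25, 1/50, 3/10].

H(X) = -Σ p(x) log₂ p(x)
  -2/5 × log₂(2/5) = 0.5288
  -1/25 × log₂(1/25) = 0.1858
  -6/25 × log₂(6/25) = 0.4941
  -1/50 × log₂(1/50) = 0.1129
  -3/10 × log₂(3/10) = 0.5211
H(X) = 1.8426 bits


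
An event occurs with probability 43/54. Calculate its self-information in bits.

Information content I(x) = -log₂(p(x))
I = -log₂(43/54) = -log₂(0.7963)
I = 0.3286 bits


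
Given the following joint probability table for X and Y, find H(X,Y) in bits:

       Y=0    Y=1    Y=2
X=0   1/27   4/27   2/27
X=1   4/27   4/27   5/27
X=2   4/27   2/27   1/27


H(X,Y) = -Σ p(x,y) log₂ p(x,y)
  p(0,0)=1/27: -0.0370 × log₂(0.0370) = 0.1761
  p(0,1)=4/27: -0.1481 × log₂(0.1481) = 0.4081
  p(0,2)=2/27: -0.0741 × log₂(0.0741) = 0.2781
  p(1,0)=4/27: -0.1481 × log₂(0.1481) = 0.4081
  p(1,1)=4/27: -0.1481 × log₂(0.1481) = 0.4081
  p(1,2)=5/27: -0.1852 × log₂(0.1852) = 0.4505
  p(2,0)=4/27: -0.1481 × log₂(0.1481) = 0.4081
  p(2,1)=2/27: -0.0741 × log₂(0.0741) = 0.2781
  p(2,2)=1/27: -0.0370 × log₂(0.0370) = 0.1761
H(X,Y) = 2.9916 bits


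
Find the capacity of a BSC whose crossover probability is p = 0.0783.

For BSC with error probability p:
C = 1 - H(p) where H(p) is binary entropy
H(0.0783) = -0.0783 × log₂(0.0783) - 0.9217 × log₂(0.9217)
H(p) = 0.3962
C = 1 - 0.3962 = 0.6038 bits/use


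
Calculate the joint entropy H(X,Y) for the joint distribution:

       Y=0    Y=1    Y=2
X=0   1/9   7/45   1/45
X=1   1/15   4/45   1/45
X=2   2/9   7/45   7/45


H(X,Y) = -Σ p(x,y) log₂ p(x,y)
  p(0,0)=1/9: -0.1111 × log₂(0.1111) = 0.3522
  p(0,1)=7/45: -0.1556 × log₂(0.1556) = 0.4176
  p(0,2)=1/45: -0.0222 × log₂(0.0222) = 0.1220
  p(1,0)=1/15: -0.0667 × log₂(0.0667) = 0.2605
  p(1,1)=4/45: -0.0889 × log₂(0.0889) = 0.3104
  p(1,2)=1/45: -0.0222 × log₂(0.0222) = 0.1220
  p(2,0)=2/9: -0.2222 × log₂(0.2222) = 0.4822
  p(2,1)=7/45: -0.1556 × log₂(0.1556) = 0.4176
  p(2,2)=7/45: -0.1556 × log₂(0.1556) = 0.4176
H(X,Y) = 2.9021 bits


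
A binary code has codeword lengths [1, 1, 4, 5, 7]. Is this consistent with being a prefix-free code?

Kraft inequality: Σ 2^(-l_i) ≤ 1 for prefix-free code
Calculating: 2^(-1) + 2^(-1) + 2^(-4) + 2^(-5) + 2^(-7)
= 0.5 + 0.5 + 0.0625 + 0.03125 + 0.0078125
= 1.1016
Since 1.1016 > 1, prefix-free code does not exist


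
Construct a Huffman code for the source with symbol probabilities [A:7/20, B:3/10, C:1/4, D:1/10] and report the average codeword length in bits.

Huffman tree construction:
Combine smallest probabilities repeatedly
Resulting codes:
  A: 11 (length 2)
  B: 10 (length 2)
  C: 01 (length 2)
  D: 00 (length 2)
Average length = Σ p(s) × length(s) = 2.0000 bits


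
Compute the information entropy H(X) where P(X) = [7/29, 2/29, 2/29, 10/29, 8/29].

H(X) = -Σ p(x) log₂ p(x)
  -7/29 × log₂(7/29) = 0.4950
  -2/29 × log₂(2/29) = 0.2661
  -2/29 × log₂(2/29) = 0.2661
  -10/29 × log₂(10/29) = 0.5297
  -8/29 × log₂(8/29) = 0.5125
H(X) = 2.0693 bits


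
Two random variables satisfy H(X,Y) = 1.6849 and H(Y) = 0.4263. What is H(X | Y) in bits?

Chain rule: H(X,Y) = H(X|Y) + H(Y)
H(X|Y) = H(X,Y) - H(Y) = 1.6849 - 0.4263 = 1.2586 bits


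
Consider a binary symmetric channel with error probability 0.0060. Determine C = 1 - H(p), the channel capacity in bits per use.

For BSC with error probability p:
C = 1 - H(p) where H(p) is binary entropy
H(0.0060) = -0.0060 × log₂(0.0060) - 0.9940 × log₂(0.9940)
H(p) = 0.0529
C = 1 - 0.0529 = 0.9471 bits/use


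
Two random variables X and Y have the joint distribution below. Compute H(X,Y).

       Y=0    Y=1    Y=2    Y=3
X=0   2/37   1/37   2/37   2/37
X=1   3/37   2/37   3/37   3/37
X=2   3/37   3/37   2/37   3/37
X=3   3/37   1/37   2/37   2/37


H(X,Y) = -Σ p(x,y) log₂ p(x,y)
  p(0,0)=2/37: -0.0541 × log₂(0.0541) = 0.2275
  p(0,1)=1/37: -0.0270 × log₂(0.0270) = 0.1408
  p(0,2)=2/37: -0.0541 × log₂(0.0541) = 0.2275
  p(0,3)=2/37: -0.0541 × log₂(0.0541) = 0.2275
  p(1,0)=3/37: -0.0811 × log₂(0.0811) = 0.2939
  p(1,1)=2/37: -0.0541 × log₂(0.0541) = 0.2275
  p(1,2)=3/37: -0.0811 × log₂(0.0811) = 0.2939
  p(1,3)=3/37: -0.0811 × log₂(0.0811) = 0.2939
  p(2,0)=3/37: -0.0811 × log₂(0.0811) = 0.2939
  p(2,1)=3/37: -0.0811 × log₂(0.0811) = 0.2939
  p(2,2)=2/37: -0.0541 × log₂(0.0541) = 0.2275
  p(2,3)=3/37: -0.0811 × log₂(0.0811) = 0.2939
  p(3,0)=3/37: -0.0811 × log₂(0.0811) = 0.2939
  p(3,1)=1/37: -0.0270 × log₂(0.0270) = 0.1408
  p(3,2)=2/37: -0.0541 × log₂(0.0541) = 0.2275
  p(3,3)=2/37: -0.0541 × log₂(0.0541) = 0.2275
H(X,Y) = 3.9315 bits


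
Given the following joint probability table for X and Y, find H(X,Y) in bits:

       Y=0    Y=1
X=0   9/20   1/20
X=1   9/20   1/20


H(X,Y) = -Σ p(x,y) log₂ p(x,y)
  p(0,0)=9/20: -0.4500 × log₂(0.4500) = 0.5184
  p(0,1)=1/20: -0.0500 × log₂(0.0500) = 0.2161
  p(1,0)=9/20: -0.4500 × log₂(0.4500) = 0.5184
  p(1,1)=1/20: -0.0500 × log₂(0.0500) = 0.2161
H(X,Y) = 1.4690 bits


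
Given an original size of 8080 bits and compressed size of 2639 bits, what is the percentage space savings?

Space savings = (1 - Compressed/Original) × 100%
= (1 - 2639/8080) × 100%
= 67.34%


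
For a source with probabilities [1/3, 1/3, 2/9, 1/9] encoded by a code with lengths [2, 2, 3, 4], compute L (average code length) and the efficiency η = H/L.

Average length L = Σ p_i × l_i = 2.4444 bits
Entropy H = 1.8911 bits
Efficiency η = H/L × 100% = 77.36%


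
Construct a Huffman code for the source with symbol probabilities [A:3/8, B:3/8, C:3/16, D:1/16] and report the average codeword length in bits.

Huffman tree construction:
Combine smallest probabilities repeatedly
Resulting codes:
  A: 11 (length 2)
  B: 0 (length 1)
  C: 101 (length 3)
  D: 100 (length 3)
Average length = Σ p(s) × length(s) = 1.8750 bits


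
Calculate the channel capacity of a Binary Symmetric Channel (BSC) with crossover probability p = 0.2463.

For BSC with error probability p:
C = 1 - H(p) where H(p) is binary entropy
H(0.2463) = -0.2463 × log₂(0.2463) - 0.7537 × log₂(0.7537)
H(p) = 0.8054
C = 1 - 0.8054 = 0.1946 bits/use


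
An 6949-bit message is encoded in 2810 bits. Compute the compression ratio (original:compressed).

Compression ratio = Original / Compressed
= 6949 / 2810 = 2.47:1


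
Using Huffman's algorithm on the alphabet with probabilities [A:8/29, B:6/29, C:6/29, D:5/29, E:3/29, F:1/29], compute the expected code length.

Huffman tree construction:
Combine smallest probabilities repeatedly
Resulting codes:
  A: 10 (length 2)
  B: 00 (length 2)
  C: 01 (length 2)
  D: 111 (length 3)
  E: 1101 (length 4)
  F: 1100 (length 4)
Average length = Σ p(s) × length(s) = 2.4483 bits


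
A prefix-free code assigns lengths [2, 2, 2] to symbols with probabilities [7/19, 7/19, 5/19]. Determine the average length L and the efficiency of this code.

Average length L = Σ p_i × l_i = 2.0000 bits
Entropy H = 1.5683 bits
Efficiency η = H/L × 100% = 78.42%


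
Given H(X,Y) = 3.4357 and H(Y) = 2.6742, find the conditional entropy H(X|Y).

Chain rule: H(X,Y) = H(X|Y) + H(Y)
H(X|Y) = H(X,Y) - H(Y) = 3.4357 - 2.6742 = 0.7615 bits


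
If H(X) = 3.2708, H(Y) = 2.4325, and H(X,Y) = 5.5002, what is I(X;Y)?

I(X;Y) = H(X) + H(Y) - H(X,Y)
I(X;Y) = 3.2708 + 2.4325 - 5.5002 = 0.2031 bits


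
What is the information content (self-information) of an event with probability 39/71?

Information content I(x) = -log₂(p(x))
I = -log₂(39/71) = -log₂(0.5493)
I = 0.8643 bits


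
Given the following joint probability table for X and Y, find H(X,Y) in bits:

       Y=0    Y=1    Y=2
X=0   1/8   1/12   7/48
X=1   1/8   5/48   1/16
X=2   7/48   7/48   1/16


H(X,Y) = -Σ p(x,y) log₂ p(x,y)
  p(0,0)=1/8: -0.1250 × log₂(0.1250) = 0.3750
  p(0,1)=1/12: -0.0833 × log₂(0.0833) = 0.2987
  p(0,2)=7/48: -0.1458 × log₂(0.1458) = 0.4051
  p(1,0)=1/8: -0.1250 × log₂(0.1250) = 0.3750
  p(1,1)=5/48: -0.1042 × log₂(0.1042) = 0.3399
  p(1,2)=1/16: -0.0625 × log₂(0.0625) = 0.2500
  p(2,0)=7/48: -0.1458 × log₂(0.1458) = 0.4051
  p(2,1)=7/48: -0.1458 × log₂(0.1458) = 0.4051
  p(2,2)=1/16: -0.0625 × log₂(0.0625) = 0.2500
H(X,Y) = 3.1038 bits


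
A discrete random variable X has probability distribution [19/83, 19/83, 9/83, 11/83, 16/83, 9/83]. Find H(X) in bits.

H(X) = -Σ p(x) log₂ p(x)
  -19/83 × log₂(19/83) = 0.4869
  -19/83 × log₂(19/83) = 0.4869
  -9/83 × log₂(9/83) = 0.3475
  -11/83 × log₂(11/83) = 0.3864
  -16/83 × log₂(16/83) = 0.4578
  -9/83 × log₂(9/83) = 0.3475
H(X) = 2.5132 bits


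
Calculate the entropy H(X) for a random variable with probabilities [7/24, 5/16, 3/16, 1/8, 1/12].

H(X) = -Σ p(x) log₂ p(x)
  -7/24 × log₂(7/24) = 0.5185
  -5/16 × log₂(5/16) = 0.5244
  -3/16 × log₂(3/16) = 0.4528
  -1/8 × log₂(1/8) = 0.3750
  -1/12 × log₂(1/12) = 0.2987
H(X) = 2.1694 bits


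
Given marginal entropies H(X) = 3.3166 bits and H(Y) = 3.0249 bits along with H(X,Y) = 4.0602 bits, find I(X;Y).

I(X;Y) = H(X) + H(Y) - H(X,Y)
I(X;Y) = 3.3166 + 3.0249 - 4.0602 = 2.2813 bits


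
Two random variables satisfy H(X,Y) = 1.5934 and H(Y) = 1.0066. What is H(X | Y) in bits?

Chain rule: H(X,Y) = H(X|Y) + H(Y)
H(X|Y) = H(X,Y) - H(Y) = 1.5934 - 1.0066 = 0.5868 bits


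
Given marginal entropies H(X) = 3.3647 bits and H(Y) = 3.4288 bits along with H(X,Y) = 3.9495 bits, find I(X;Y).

I(X;Y) = H(X) + H(Y) - H(X,Y)
I(X;Y) = 3.3647 + 3.4288 - 3.9495 = 2.844 bits


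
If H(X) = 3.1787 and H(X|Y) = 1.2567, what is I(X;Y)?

I(X;Y) = H(X) - H(X|Y)
I(X;Y) = 3.1787 - 1.2567 = 1.922 bits


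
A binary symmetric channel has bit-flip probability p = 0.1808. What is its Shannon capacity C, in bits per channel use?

For BSC with error probability p:
C = 1 - H(p) where H(p) is binary entropy
H(0.1808) = -0.1808 × log₂(0.1808) - 0.8192 × log₂(0.8192)
H(p) = 0.6818
C = 1 - 0.6818 = 0.3182 bits/use


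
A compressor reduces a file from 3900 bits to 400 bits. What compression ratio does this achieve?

Compression ratio = Original / Compressed
= 3900 / 400 = 9.75:1


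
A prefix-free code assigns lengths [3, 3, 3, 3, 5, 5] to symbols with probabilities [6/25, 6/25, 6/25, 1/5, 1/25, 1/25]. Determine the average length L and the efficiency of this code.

Average length L = Σ p_i × l_i = 3.1600 bits
Entropy H = 2.3183 bits
Efficiency η = H/L × 100% = 73.36%


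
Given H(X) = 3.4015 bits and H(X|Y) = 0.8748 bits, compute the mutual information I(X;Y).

I(X;Y) = H(X) - H(X|Y)
I(X;Y) = 3.4015 - 0.8748 = 2.5267 bits


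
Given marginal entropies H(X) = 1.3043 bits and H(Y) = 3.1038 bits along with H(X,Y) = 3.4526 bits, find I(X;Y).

I(X;Y) = H(X) + H(Y) - H(X,Y)
I(X;Y) = 1.3043 + 3.1038 - 3.4526 = 0.9555 bits


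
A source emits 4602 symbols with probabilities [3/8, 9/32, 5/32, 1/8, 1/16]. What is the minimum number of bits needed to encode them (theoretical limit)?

Entropy H = 2.0888 bits/symbol
Minimum bits = H × n = 2.0888 × 4602
= 9612.64 bits


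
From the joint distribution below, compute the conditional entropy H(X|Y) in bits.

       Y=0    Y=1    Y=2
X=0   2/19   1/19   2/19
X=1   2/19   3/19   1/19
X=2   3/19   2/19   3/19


H(X|Y) = Σ_y p(y) H(X|Y=y)
  p(Y=0) = 7/19, H(X|Y=0) = 1.5567
  p(Y=1) = 6/19, H(X|Y=1) = 1.4591
  p(Y=2) = 6/19, H(X|Y=2) = 1.4591
H(X|Y) = 0.3684×1.5567 + 0.3158×1.4591 + 0.3158×1.4591 = 1.4951 bits


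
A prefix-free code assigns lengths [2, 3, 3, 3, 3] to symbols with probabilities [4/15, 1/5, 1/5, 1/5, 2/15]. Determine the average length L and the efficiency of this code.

Average length L = Σ p_i × l_i = 2.7333 bits
Entropy H = 2.2892 bits
Efficiency η = H/L × 100% = 83.75%


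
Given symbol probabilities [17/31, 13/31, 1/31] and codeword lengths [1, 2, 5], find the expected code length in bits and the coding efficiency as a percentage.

Average length L = Σ p_i × l_i = 1.5484 bits
Entropy H = 1.1609 bits
Efficiency η = H/L × 100% = 74.97%


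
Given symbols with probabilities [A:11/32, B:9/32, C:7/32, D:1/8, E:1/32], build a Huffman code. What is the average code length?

Huffman tree construction:
Combine smallest probabilities repeatedly
Resulting codes:
  A: 11 (length 2)
  B: 10 (length 2)
  C: 01 (length 2)
  D: 001 (length 3)
  E: 000 (length 3)
Average length = Σ p(s) × length(s) = 2.1562 bits


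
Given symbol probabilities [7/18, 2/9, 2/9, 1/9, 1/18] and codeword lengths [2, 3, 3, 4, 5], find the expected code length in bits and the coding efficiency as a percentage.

Average length L = Σ p_i × l_i = 2.8333 bits
Entropy H = 2.0782 bits
Efficiency η = H/L × 100% = 73.35%


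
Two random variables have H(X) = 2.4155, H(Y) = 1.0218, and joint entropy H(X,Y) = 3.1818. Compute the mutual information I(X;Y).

I(X;Y) = H(X) + H(Y) - H(X,Y)
I(X;Y) = 2.4155 + 1.0218 - 3.1818 = 0.2555 bits


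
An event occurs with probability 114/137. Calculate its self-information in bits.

Information content I(x) = -log₂(p(x))
I = -log₂(114/137) = -log₂(0.8321)
I = 0.2651 bits


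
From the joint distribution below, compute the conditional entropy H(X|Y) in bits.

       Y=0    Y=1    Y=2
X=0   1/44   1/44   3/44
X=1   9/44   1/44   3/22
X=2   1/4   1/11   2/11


H(X|Y) = Σ_y p(y) H(X|Y=y)
  p(Y=0) = 21/44, H(X|Y=0) = 1.2217
  p(Y=1) = 3/22, H(X|Y=1) = 1.2516
  p(Y=2) = 17/44, H(X|Y=2) = 1.4837
H(X|Y) = 0.4773×1.2217 + 0.1364×1.2516 + 0.3864×1.4837 = 1.3270 bits


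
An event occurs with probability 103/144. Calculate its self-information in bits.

Information content I(x) = -log₂(p(x))
I = -log₂(103/144) = -log₂(0.7153)
I = 0.4834 bits


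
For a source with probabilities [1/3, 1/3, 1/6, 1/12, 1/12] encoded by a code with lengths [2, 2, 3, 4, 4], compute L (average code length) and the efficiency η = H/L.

Average length L = Σ p_i × l_i = 2.5000 bits
Entropy H = 2.0850 bits
Efficiency η = H/L × 100% = 83.40%


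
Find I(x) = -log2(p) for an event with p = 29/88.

Information content I(x) = -log₂(p(x))
I = -log₂(29/88) = -log₂(0.3295)
I = 1.6015 bits


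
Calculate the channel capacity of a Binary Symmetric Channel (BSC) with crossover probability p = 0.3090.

For BSC with error probability p:
C = 1 - H(p) where H(p) is binary entropy
H(0.3090) = -0.3090 × log₂(0.3090) - 0.6910 × log₂(0.6910)
H(p) = 0.8920
C = 1 - 0.8920 = 0.1080 bits/use


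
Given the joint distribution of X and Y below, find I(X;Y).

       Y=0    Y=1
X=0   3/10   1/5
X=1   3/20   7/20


H(X) = 1.0000, H(Y) = 0.9928, H(X,Y) = 1.9261
I(X;Y) = H(X) + H(Y) - H(X,Y) = 0.0667 bits


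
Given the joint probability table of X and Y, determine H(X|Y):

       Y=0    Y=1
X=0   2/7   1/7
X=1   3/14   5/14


H(X|Y) = Σ_y p(y) H(X|Y=y)
  p(Y=0) = 1/2, H(X|Y=0) = 0.9852
  p(Y=1) = 1/2, H(X|Y=1) = 0.8631
H(X|Y) = 0.5000×0.9852 + 0.5000×0.8631 = 0.9242 bits


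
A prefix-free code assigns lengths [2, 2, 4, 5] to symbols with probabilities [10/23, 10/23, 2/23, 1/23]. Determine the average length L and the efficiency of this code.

Average length L = Σ p_i × l_i = 2.3043 bits
Entropy H = 1.5480 bits
Efficiency η = H/L × 100% = 67.18%


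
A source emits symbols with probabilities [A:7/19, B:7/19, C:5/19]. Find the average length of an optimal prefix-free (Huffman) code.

Huffman tree construction:
Combine smallest probabilities repeatedly
Resulting codes:
  A: 11 (length 2)
  B: 0 (length 1)
  C: 10 (length 2)
Average length = Σ p(s) × length(s) = 1.6316 bits


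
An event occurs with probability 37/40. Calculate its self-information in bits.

Information content I(x) = -log₂(p(x))
I = -log₂(37/40) = -log₂(0.9250)
I = 0.1125 bits


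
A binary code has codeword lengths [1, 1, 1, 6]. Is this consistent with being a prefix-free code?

Kraft inequality: Σ 2^(-l_i) ≤ 1 for prefix-free code
Calculating: 2^(-1) + 2^(-1) + 2^(-1) + 2^(-6)
= 0.5 + 0.5 + 0.5 + 0.015625
= 1.5156
Since 1.5156 > 1, prefix-free code does not exist


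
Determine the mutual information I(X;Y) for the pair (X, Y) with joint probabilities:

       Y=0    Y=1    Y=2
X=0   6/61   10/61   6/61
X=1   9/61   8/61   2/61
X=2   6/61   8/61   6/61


H(X) = 1.5823, H(Y) = 1.5413, H(X,Y) = 3.0818
I(X;Y) = H(X) + H(Y) - H(X,Y) = 0.0419 bits


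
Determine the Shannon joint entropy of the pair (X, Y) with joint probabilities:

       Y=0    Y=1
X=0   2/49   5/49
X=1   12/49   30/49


H(X,Y) = -Σ p(x,y) log₂ p(x,y)
  p(0,0)=2/49: -0.0408 × log₂(0.0408) = 0.1884
  p(0,1)=5/49: -0.1020 × log₂(0.1020) = 0.3360
  p(1,0)=12/49: -0.2449 × log₂(0.2449) = 0.4971
  p(1,1)=30/49: -0.6122 × log₂(0.6122) = 0.4334
H(X,Y) = 1.4548 bits


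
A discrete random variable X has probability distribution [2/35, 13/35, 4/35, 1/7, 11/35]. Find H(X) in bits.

H(X) = -Σ p(x) log₂ p(x)
  -2/35 × log₂(2/35) = 0.2360
  -13/35 × log₂(13/35) = 0.5307
  -4/35 × log₂(4/35) = 0.3576
  -1/7 × log₂(1/7) = 0.4011
  -11/35 × log₂(11/35) = 0.5248
H(X) = 2.0502 bits


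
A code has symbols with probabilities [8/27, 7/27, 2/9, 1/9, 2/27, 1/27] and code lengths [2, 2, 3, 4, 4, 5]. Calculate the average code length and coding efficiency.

Average length L = Σ p_i × l_i = 2.7037 bits
Entropy H = 2.3135 bits
Efficiency η = H/L × 100% = 85.57%


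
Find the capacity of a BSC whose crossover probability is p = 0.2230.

For BSC with error probability p:
C = 1 - H(p) where H(p) is binary entropy
H(0.2230) = -0.2230 × log₂(0.2230) - 0.7770 × log₂(0.7770)
H(p) = 0.7656
C = 1 - 0.7656 = 0.2344 bits/use


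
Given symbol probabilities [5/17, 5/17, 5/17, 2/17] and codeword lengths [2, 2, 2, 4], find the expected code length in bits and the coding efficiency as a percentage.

Average length L = Σ p_i × l_i = 2.2353 bits
Entropy H = 1.9211 bits
Efficiency η = H/L × 100% = 85.94%


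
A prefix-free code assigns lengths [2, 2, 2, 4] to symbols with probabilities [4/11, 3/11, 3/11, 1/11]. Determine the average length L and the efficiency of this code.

Average length L = Σ p_i × l_i = 2.1818 bits
Entropy H = 1.8676 bits
Efficiency η = H/L × 100% = 85.60%


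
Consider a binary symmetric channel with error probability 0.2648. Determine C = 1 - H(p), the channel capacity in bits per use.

For BSC with error probability p:
C = 1 - H(p) where H(p) is binary entropy
H(0.2648) = -0.2648 × log₂(0.2648) - 0.7352 × log₂(0.7352)
H(p) = 0.8339
C = 1 - 0.8339 = 0.1661 bits/use


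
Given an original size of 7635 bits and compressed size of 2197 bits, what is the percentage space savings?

Space savings = (1 - Compressed/Original) × 100%
= (1 - 2197/7635) × 100%
= 71.22%


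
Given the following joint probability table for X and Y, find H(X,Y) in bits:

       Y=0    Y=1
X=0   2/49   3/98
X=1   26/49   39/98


H(X,Y) = -Σ p(x,y) log₂ p(x,y)
  p(0,0)=2/49: -0.0408 × log₂(0.0408) = 0.1884
  p(0,1)=3/98: -0.0306 × log₂(0.0306) = 0.1540
  p(1,0)=26/49: -0.5306 × log₂(0.5306) = 0.4851
  p(1,1)=39/98: -0.3980 × log₂(0.3980) = 0.5290
H(X,Y) = 1.3565 bits


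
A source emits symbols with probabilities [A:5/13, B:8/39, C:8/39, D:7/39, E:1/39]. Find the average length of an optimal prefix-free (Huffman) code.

Huffman tree construction:
Combine smallest probabilities repeatedly
Resulting codes:
  A: 11 (length 2)
  B: 00 (length 2)
  C: 01 (length 2)
  D: 101 (length 3)
  E: 100 (length 3)
Average length = Σ p(s) × length(s) = 2.2051 bits


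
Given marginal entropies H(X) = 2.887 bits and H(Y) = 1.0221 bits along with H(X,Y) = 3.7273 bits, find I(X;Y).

I(X;Y) = H(X) + H(Y) - H(X,Y)
I(X;Y) = 2.887 + 1.0221 - 3.7273 = 0.1818 bits


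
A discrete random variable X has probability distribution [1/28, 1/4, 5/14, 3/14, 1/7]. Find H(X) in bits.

H(X) = -Σ p(x) log₂ p(x)
  -1/28 × log₂(1/28) = 0.1717
  -1/4 × log₂(1/4) = 0.5000
  -5/14 × log₂(5/14) = 0.5305
  -3/14 × log₂(3/14) = 0.4762
  -1/7 × log₂(1/7) = 0.4011
H(X) = 2.0795 bits


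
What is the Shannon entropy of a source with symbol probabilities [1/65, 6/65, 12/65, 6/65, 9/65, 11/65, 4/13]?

H(X) = -Σ p(x) log₂ p(x)
  -1/65 × log₂(1/65) = 0.0927
  -6/65 × log₂(6/65) = 0.3173
  -12/65 × log₂(12/65) = 0.4500
  -6/65 × log₂(6/65) = 0.3173
  -9/65 × log₂(9/65) = 0.3950
  -11/65 × log₂(11/65) = 0.4337
  -4/13 × log₂(4/13) = 0.5232
H(X) = 2.5291 bits


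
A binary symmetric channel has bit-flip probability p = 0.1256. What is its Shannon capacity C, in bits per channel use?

For BSC with error probability p:
C = 1 - H(p) where H(p) is binary entropy
H(0.1256) = -0.1256 × log₂(0.1256) - 0.8744 × log₂(0.8744)
H(p) = 0.5452
C = 1 - 0.5452 = 0.4548 bits/use


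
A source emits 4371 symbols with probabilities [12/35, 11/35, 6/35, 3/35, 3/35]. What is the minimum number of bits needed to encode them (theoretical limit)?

Entropy H = 2.0981 bits/symbol
Minimum bits = H × n = 2.0981 × 4371
= 9170.61 bits


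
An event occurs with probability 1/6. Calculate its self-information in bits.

Information content I(x) = -log₂(p(x))
I = -log₂(1/6) = -log₂(0.1667)
I = 2.5850 bits


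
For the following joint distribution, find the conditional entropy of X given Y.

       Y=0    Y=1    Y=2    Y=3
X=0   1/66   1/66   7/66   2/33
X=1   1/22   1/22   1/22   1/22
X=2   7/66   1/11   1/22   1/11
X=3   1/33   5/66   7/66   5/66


H(X|Y) = Σ_y p(y) H(X|Y=y)
  p(Y=0) = 13/66, H(X|Y=0) = 1.6692
  p(Y=1) = 5/22, H(X|Y=1) = 1.7819
  p(Y=2) = 10/33, H(X|Y=2) = 1.8813
  p(Y=3) = 3/11, H(X|Y=3) = 1.9547
H(X|Y) = 0.1970×1.6692 + 0.2273×1.7819 + 0.3030×1.8813 + 0.2727×1.9547 = 1.8369 bits


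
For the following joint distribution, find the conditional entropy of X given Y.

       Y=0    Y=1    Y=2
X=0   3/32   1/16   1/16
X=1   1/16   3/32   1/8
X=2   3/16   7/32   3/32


H(X|Y) = Σ_y p(y) H(X|Y=y)
  p(Y=0) = 11/32, H(X|Y=0) = 1.4354
  p(Y=1) = 3/8, H(X|Y=1) = 1.3844
  p(Y=2) = 9/32, H(X|Y=2) = 1.5305
H(X|Y) = 0.3438×1.4354 + 0.3750×1.3844 + 0.2812×1.5305 = 1.4430 bits


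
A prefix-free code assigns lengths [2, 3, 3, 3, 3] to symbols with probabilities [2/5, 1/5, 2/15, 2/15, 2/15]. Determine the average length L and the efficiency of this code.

Average length L = Σ p_i × l_i = 2.6000 bits
Entropy H = 2.1559 bits
Efficiency η = H/L × 100% = 82.92%


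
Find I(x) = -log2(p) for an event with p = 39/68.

Information content I(x) = -log₂(p(x))
I = -log₂(39/68) = -log₂(0.5735)
I = 0.8021 bits


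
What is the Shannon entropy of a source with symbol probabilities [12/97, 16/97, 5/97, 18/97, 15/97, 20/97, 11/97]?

H(X) = -Σ p(x) log₂ p(x)
  -12/97 × log₂(12/97) = 0.3730
  -16/97 × log₂(16/97) = 0.4289
  -5/97 × log₂(5/97) = 0.2205
  -18/97 × log₂(18/97) = 0.4509
  -15/97 × log₂(15/97) = 0.4164
  -20/97 × log₂(20/97) = 0.4697
  -11/97 × log₂(11/97) = 0.3561
H(X) = 2.7155 bits


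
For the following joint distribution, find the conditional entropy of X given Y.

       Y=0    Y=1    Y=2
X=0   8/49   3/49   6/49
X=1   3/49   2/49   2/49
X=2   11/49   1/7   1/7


H(X|Y) = Σ_y p(y) H(X|Y=y)
  p(Y=0) = 22/49, H(X|Y=0) = 1.4227
  p(Y=1) = 12/49, H(X|Y=1) = 1.3844
  p(Y=2) = 15/49, H(X|Y=2) = 1.4295
H(X|Y) = 0.4490×1.4227 + 0.2449×1.3844 + 0.3061×1.4295 = 1.4154 bits


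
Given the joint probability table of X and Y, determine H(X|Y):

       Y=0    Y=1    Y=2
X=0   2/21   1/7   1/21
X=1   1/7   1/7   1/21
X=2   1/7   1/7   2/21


H(X|Y) = Σ_y p(y) H(X|Y=y)
  p(Y=0) = 8/21, H(X|Y=0) = 1.5613
  p(Y=1) = 3/7, H(X|Y=1) = 1.5850
  p(Y=2) = 4/21, H(X|Y=2) = 1.5000
H(X|Y) = 0.3810×1.5613 + 0.4286×1.5850 + 0.1905×1.5000 = 1.5598 bits


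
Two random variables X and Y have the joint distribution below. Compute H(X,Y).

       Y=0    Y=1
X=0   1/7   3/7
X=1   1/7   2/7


H(X,Y) = -Σ p(x,y) log₂ p(x,y)
  p(0,0)=1/7: -0.1429 × log₂(0.1429) = 0.4011
  p(0,1)=3/7: -0.4286 × log₂(0.4286) = 0.5239
  p(1,0)=1/7: -0.1429 × log₂(0.1429) = 0.4011
  p(1,1)=2/7: -0.2857 × log₂(0.2857) = 0.5164
H(X,Y) = 1.8424 bits


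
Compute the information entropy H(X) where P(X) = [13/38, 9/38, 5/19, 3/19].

H(X) = -Σ p(x) log₂ p(x)
  -13/38 × log₂(13/38) = 0.5294
  -9/38 × log₂(9/38) = 0.4922
  -5/19 × log₂(5/19) = 0.5068
  -3/19 × log₂(3/19) = 0.4205
H(X) = 1.9489 bits


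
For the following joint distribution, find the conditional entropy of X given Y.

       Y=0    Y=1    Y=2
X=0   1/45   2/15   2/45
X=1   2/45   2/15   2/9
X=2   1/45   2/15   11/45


H(X|Y) = Σ_y p(y) H(X|Y=y)
  p(Y=0) = 4/45, H(X|Y=0) = 1.5000
  p(Y=1) = 2/5, H(X|Y=1) = 1.5850
  p(Y=2) = 23/45, H(X|Y=2) = 1.3378
H(X|Y) = 0.0889×1.5000 + 0.4000×1.5850 + 0.5111×1.3378 = 1.4511 bits
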